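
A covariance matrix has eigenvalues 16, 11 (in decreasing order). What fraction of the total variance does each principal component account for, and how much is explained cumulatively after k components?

Step 1 — total variance = trace(Sigma) = Σ λ_i = 16 + 11 = 27.

Step 2 — fraction explained by component i = λ_i / Σ λ:
  PC1: 16/27 = 0.5926
  PC2: 11/27 = 0.4074

Step 3 — cumulative fraction after k components = (λ_1 + ... + λ_k) / Σ λ:
  k = 1: 16/27 = 0.5926
  k = 2: (16 + 11)/27 = 27/27 = 1

Summary (fraction, with percent):

explained: PC1 0.5926 (59.26%), PC2 0.4074 (40.74%);  cumulative: 0.5926, 1


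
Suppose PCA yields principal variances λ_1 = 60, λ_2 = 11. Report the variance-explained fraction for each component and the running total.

Step 1 — total variance = trace(Sigma) = Σ λ_i = 60 + 11 = 71.

Step 2 — fraction explained by component i = λ_i / Σ λ:
  PC1: 60/71 = 0.8451
  PC2: 11/71 = 0.1549

Step 3 — cumulative fraction after k components = (λ_1 + ... + λ_k) / Σ λ:
  k = 1: 60/71 = 0.8451
  k = 2: (60 + 11)/71 = 71/71 = 1

Summary (fraction, with percent):

explained: PC1 0.8451 (84.51%), PC2 0.1549 (15.49%);  cumulative: 0.8451, 1


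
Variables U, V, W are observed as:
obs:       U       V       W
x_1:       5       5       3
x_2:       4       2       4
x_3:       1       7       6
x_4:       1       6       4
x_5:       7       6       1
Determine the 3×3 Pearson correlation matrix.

Step 1 — column means:
  mean(U) = (5 + 4 + 1 + 1 + 7) / 5 = 18/5 = 3.6
  mean(V) = (5 + 2 + 7 + 6 + 6) / 5 = 26/5 = 5.2
  mean(W) = (3 + 4 + 6 + 4 + 1) / 5 = 18/5 = 3.6

Step 2 — sample variances and covariances s[i,j] = (1/(n-1)) · Σ_k (x_{k,i} - mean_i) · (x_{k,j} - mean_j), with n-1 = 4:
  s[U,U] = ((1.4)·(1.4) + (0.4)·(0.4) + (-2.6)·(-2.6) + (-2.6)·(-2.6) + (3.4)·(3.4)) / 4 = 27.2/4 = 6.8
  s[U,V] = ((1.4)·(-0.2) + (0.4)·(-3.2) + (-2.6)·(1.8) + (-2.6)·(0.8) + (3.4)·(0.8)) / 4 = -5.6/4 = -1.4
  s[U,W] = ((1.4)·(-0.6) + (0.4)·(0.4) + (-2.6)·(2.4) + (-2.6)·(0.4) + (3.4)·(-2.6)) / 4 = -16.8/4 = -4.2
  s[V,V] = ((-0.2)·(-0.2) + (-3.2)·(-3.2) + (1.8)·(1.8) + (0.8)·(0.8) + (0.8)·(0.8)) / 4 = 14.8/4 = 3.7
  s[V,W] = ((-0.2)·(-0.6) + (-3.2)·(0.4) + (1.8)·(2.4) + (0.8)·(0.4) + (0.8)·(-2.6)) / 4 = 1.4/4 = 0.35
  s[W,W] = ((-0.6)·(-0.6) + (0.4)·(0.4) + (2.4)·(2.4) + (0.4)·(0.4) + (-2.6)·(-2.6)) / 4 = 13.2/4 = 3.3
  Sample standard deviations s_i = √(s[i,i]):
  s(U) = √(6.8) = 2.6077
  s(V) = √(3.7) = 1.9235
  s(W) = √(3.3) = 1.8166

Step 3 — r_{ij} = s_{ij} / (s_i · s_j):
  r[U,U] = 1 (diagonal).
  r[U,V] = -1.4 / (2.6077 · 1.9235) = -1.4 / 5.016 = -0.2791
  r[U,W] = -4.2 / (2.6077 · 1.8166) = -4.2 / 4.7371 = -0.8866
  r[V,V] = 1 (diagonal).
  r[V,W] = 0.35 / (1.9235 · 1.8166) = 0.35 / 3.4943 = 0.1002
  r[W,W] = 1 (diagonal).

R is symmetric with unit diagonal. Assembling:

R = [[1, -0.2791, -0.8866],
 [-0.2791, 1, 0.1002],
 [-0.8866, 0.1002, 1]]


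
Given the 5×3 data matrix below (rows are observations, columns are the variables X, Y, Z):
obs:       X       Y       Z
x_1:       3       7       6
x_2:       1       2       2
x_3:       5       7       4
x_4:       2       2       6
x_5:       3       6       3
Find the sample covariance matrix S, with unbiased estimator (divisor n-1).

Step 1 — column means:
  mean(X) = (3 + 1 + 5 + 2 + 3) / 5 = 14/5 = 2.8
  mean(Y) = (7 + 2 + 7 + 2 + 6) / 5 = 24/5 = 4.8
  mean(Z) = (6 + 2 + 4 + 6 + 3) / 5 = 21/5 = 4.2

Step 2 — sample covariance S[i,j] = (1/(n-1)) · Σ_k (x_{k,i} - mean_i) · (x_{k,j} - mean_j), with n-1 = 4.
  S[X,X] = ((0.2)·(0.2) + (-1.8)·(-1.8) + (2.2)·(2.2) + (-0.8)·(-0.8) + (0.2)·(0.2)) / 4 = 8.8/4 = 2.2
  S[X,Y] = ((0.2)·(2.2) + (-1.8)·(-2.8) + (2.2)·(2.2) + (-0.8)·(-2.8) + (0.2)·(1.2)) / 4 = 12.8/4 = 3.2
  S[X,Z] = ((0.2)·(1.8) + (-1.8)·(-2.2) + (2.2)·(-0.2) + (-0.8)·(1.8) + (0.2)·(-1.2)) / 4 = 2.2/4 = 0.55
  S[Y,Y] = ((2.2)·(2.2) + (-2.8)·(-2.8) + (2.2)·(2.2) + (-2.8)·(-2.8) + (1.2)·(1.2)) / 4 = 26.8/4 = 6.7
  S[Y,Z] = ((2.2)·(1.8) + (-2.8)·(-2.2) + (2.2)·(-0.2) + (-2.8)·(1.8) + (1.2)·(-1.2)) / 4 = 3.2/4 = 0.8
  S[Z,Z] = ((1.8)·(1.8) + (-2.2)·(-2.2) + (-0.2)·(-0.2) + (1.8)·(1.8) + (-1.2)·(-1.2)) / 4 = 12.8/4 = 3.2

S is symmetric (S[j,i] = S[i,j]). Assembling:

S = [[2.2, 3.2, 0.55],
 [3.2, 6.7, 0.8],
 [0.55, 0.8, 3.2]]


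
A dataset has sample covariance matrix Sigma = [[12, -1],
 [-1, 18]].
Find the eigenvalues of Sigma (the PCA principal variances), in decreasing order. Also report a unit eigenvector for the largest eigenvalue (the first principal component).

Step 1 — characteristic polynomial of 2×2 Sigma:
  det(Sigma - λI) = λ² - trace · λ + det = 0.
  trace = 12 + 18 = 30, det = 12·18 - (-1)² = 215.
Step 2 — discriminant:
  Δ = trace² - 4·det = 900 - 860 = 40.
Step 3 — eigenvalues:
  λ = (trace ± √Δ)/2 = (30 ± 6.3246)/2,
  λ_1 = 18.1623,  λ_2 = 11.8377.

Step 4 — unit eigenvector for λ_1: solve (Sigma - λ_1 I)v = 0. First row:
  (12 - 18.1623)·v_x + (-1)·v_y = 0, i.e. (-6.1623)·v_x + (-1)·v_y = 0,
  so v ∝ (b, λ_1 - a) = (-1, 6.1623); multiply by -1 so the first entry is positive: u = (1, -6.1623).
  ||u|| = √((1)² + (-6.1623)²) = √(38.9737) ≈ 6.2429,
  v_1 = u/||u|| ≈ (0.1602, -0.9871) (||v_1|| = 1).

λ_1 = 18.1623,  λ_2 = 11.8377;  v_1 ≈ (0.1602, -0.9871)


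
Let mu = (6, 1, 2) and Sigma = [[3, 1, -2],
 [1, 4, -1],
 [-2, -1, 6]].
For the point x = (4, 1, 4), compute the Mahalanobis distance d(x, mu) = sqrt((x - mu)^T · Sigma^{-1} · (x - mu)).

Step 1 — centre the observation: (x - mu) = (-2, 0, 2).

Step 2 — invert Sigma (cofactor / det for 3×3, or solve directly):
  Sigma^{-1} = [[0.451, -0.0784, 0.1373],
 [-0.0784, 0.2745, 0.0196],
 [0.1373, 0.0196, 0.2157]].

Step 3 — form the quadratic (x - mu)^T · Sigma^{-1} · (x - mu):
  Sigma^{-1} · (x - mu) = (-0.6275, 0.1961, 0.1569).
  (x - mu)^T · [Sigma^{-1} · (x - mu)] = (-2)·(-0.6275) + (0)·(0.1961) + (2)·(0.1569) = 1.5686.

Step 4 — take square root: d = √(1.5686) ≈ 1.2524.

d(x, mu) = √(1.5686) ≈ 1.2524


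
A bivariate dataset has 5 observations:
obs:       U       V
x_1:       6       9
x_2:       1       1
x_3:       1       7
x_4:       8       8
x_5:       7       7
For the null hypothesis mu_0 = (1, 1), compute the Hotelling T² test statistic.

Step 1 — sample mean vector:
  mean(U) = (6 + 1 + 1 + 8 + 7) / 5 = 23/5 = 4.6
  mean(V) = (9 + 1 + 7 + 8 + 7) / 5 = 32/5 = 6.4
  x̄ = (4.6, 6.4),  deviation x̄ - mu_0 = (4.6, 6.4) - (1, 1) = (3.6, 5.4).

Step 2 — sample covariance matrix, S[i,j] = (1/(n-1)) · Σ_k (x_{k,i} - mean_i) · (x_{k,j} - mean_j), divisor n-1 = 4:
  S[U,U] = ((1.4)·(1.4) + (-3.6)·(-3.6) + (-3.6)·(-3.6) + (3.4)·(3.4) + (2.4)·(2.4)) / 4 = 45.2/4 = 11.3
  S[U,V] = ((1.4)·(2.6) + (-3.6)·(-5.4) + (-3.6)·(0.6) + (3.4)·(1.6) + (2.4)·(0.6)) / 4 = 27.8/4 = 6.95
  S[V,V] = ((2.6)·(2.6) + (-5.4)·(-5.4) + (0.6)·(0.6) + (1.6)·(1.6) + (0.6)·(0.6)) / 4 = 39.2/4 = 9.8
  S = [[11.3, 6.95],
 [6.95, 9.8]].

Step 3 — invert S. det(S) = 11.3·9.8 - (6.95)² = 62.4375.
  S^{-1} = (1/det) · [[d, -b], [-b, a]] = [[0.157, -0.1113],
 [-0.1113, 0.181]].

Step 4 — quadratic form (x̄ - mu_0)^T · S^{-1} · (x̄ - mu_0):
  S^{-1} · (x̄ - mu_0) = (-0.036, 0.5766),
  (x̄ - mu_0)^T · [...] = (3.6)·(-0.036) + (5.4)·(0.5766) = 2.9838.

Step 5 — scale by n: T² = 5 · 2.9838 = 14.9189.

T² ≈ 14.9189


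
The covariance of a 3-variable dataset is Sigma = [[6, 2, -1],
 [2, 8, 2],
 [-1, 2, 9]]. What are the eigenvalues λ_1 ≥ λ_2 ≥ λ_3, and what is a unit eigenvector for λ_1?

Step 1 — characteristic polynomial p(λ) = det(λI - Sigma) = λ³ - tr·λ² + c_1·λ - det, where tr = trace, c_1 = sum of the principal 2×2 minors, det = det(Sigma):
  tr = 6 + 8 + 9 = 23,
  c_1 = (6·8 - (2)²) + (6·9 - (-1)²) + (8·9 - (2)²) = 44 + 53 + 68 = 165,
  det = 6·(8·9 - (2)²) - (2)·((2)·9 - (2)·(-1)) + (-1)·((2)·(2) - 8·(-1)) = 6·(68) - (2)·(20) + (-1)·(12) = 356.
  So p(λ) = λ³ - 23λ² + 165λ - 356.
Step 2 — look for an integer root (rational root theorem: any rational root is an integer divisor of 356). Testing λ = 4:
  p(4) = 64 - 368 + 660 - 356 = 0  ✓
  Dividing out (λ - 4): p(λ) = (λ - 4)(λ² - 19λ + 89).
Step 3 — remaining eigenvalues from the quadratic λ² - 19λ + 89 = 0:
  Δ = 19² - 4·89 = 361 - 356 = 5,  λ = (19 ± √5)/2 = (19 ± 2.2361)/2 ≈ 10.618 or 8.382.
  Sorted: λ_1 = 10.618,  λ_2 = 8.382,  λ_3 = 4  (check: sum = 23 = tr ✓).

Step 4 — unit eigenvector for λ_1 ≈ 10.618: v spans the null space of (Sigma - λ_1 I), whose rows are
  r_1 = (-4.618, 2, -1),  r_2 = (2, -2.618, 2),  r_3 = (-1, 2, -1.618).
  v is orthogonal to every row, so take v ∝ r_1 × r_2 = ((2)·(2) - (-1)·(-2.618), (-1)·(2) - (-4.618)·(2), (-4.618)·(-2.618) - (2)·(2)) ≈ (1.382, 7.2361, 8.0902).
  Let u = (1.382, 7.2361, 8.0902).
  ||u|| = √((1.382)² + (7.2361)² + (8.0902)²) = √(119.7214) ≈ 10.9417,  v_1 = u/||u|| ≈ (0.1263, 0.6613, 0.7394) (||v_1|| = 1).

λ_1 = 10.618,  λ_2 = 8.382,  λ_3 = 4;  v_1 ≈ (0.1263, 0.6613, 0.7394)


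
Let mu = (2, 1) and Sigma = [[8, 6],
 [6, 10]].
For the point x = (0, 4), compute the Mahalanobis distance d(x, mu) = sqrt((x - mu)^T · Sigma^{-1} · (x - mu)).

Step 1 — centre the observation: (x - mu) = (-2, 3).

Step 2 — invert Sigma. det(Sigma) = 8·10 - (6)² = 44.
  Sigma^{-1} = (1/det) · [[d, -b], [-b, a]] = [[0.2273, -0.1364],
 [-0.1364, 0.1818]].

Step 3 — form the quadratic (x - mu)^T · Sigma^{-1} · (x - mu):
  Sigma^{-1} · (x - mu) = (-0.8636, 0.8182).
  (x - mu)^T · [Sigma^{-1} · (x - mu)] = (-2)·(-0.8636) + (3)·(0.8182) = 4.1818.

Step 4 — take square root: d = √(4.1818) ≈ 2.0449.

d(x, mu) = √(4.1818) ≈ 2.0449


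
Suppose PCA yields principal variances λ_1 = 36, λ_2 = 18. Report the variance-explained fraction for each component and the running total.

Step 1 — total variance = trace(Sigma) = Σ λ_i = 36 + 18 = 54.

Step 2 — fraction explained by component i = λ_i / Σ λ:
  PC1: 36/54 = 0.6667
  PC2: 18/54 = 0.3333

Step 3 — cumulative fraction after k components = (λ_1 + ... + λ_k) / Σ λ:
  k = 1: 36/54 = 0.6667
  k = 2: (36 + 18)/54 = 54/54 = 1

Summary (fraction, with percent):

explained: PC1 0.6667 (66.67%), PC2 0.3333 (33.33%);  cumulative: 0.6667, 1


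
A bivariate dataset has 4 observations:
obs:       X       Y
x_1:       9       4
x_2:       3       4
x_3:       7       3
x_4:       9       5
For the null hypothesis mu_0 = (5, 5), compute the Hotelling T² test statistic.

Step 1 — sample mean vector:
  mean(X) = (9 + 3 + 7 + 9) / 4 = 28/4 = 7
  mean(Y) = (4 + 4 + 3 + 5) / 4 = 16/4 = 4
  x̄ = (7, 4),  deviation x̄ - mu_0 = (7, 4) - (5, 5) = (2, -1).

Step 2 — sample covariance matrix, S[i,j] = (1/(n-1)) · Σ_k (x_{k,i} - mean_i) · (x_{k,j} - mean_j), divisor n-1 = 3:
  S[X,X] = ((2)·(2) + (-4)·(-4) + (0)·(0) + (2)·(2)) / 3 = 24/3 = 8
  S[X,Y] = ((2)·(0) + (-4)·(0) + (0)·(-1) + (2)·(1)) / 3 = 2/3 = 0.6667
  S[Y,Y] = ((0)·(0) + (0)·(0) + (-1)·(-1) + (1)·(1)) / 3 = 2/3 = 0.6667
  S = [[8, 0.6667],
 [0.6667, 0.6667]].

Step 3 — invert S. det(S) = 8·0.6667 - (0.6667)² = 4.8889.
  S^{-1} = (1/det) · [[d, -b], [-b, a]] = [[0.1364, -0.1364],
 [-0.1364, 1.6364]].

Step 4 — quadratic form (x̄ - mu_0)^T · S^{-1} · (x̄ - mu_0):
  S^{-1} · (x̄ - mu_0) = (0.4091, -1.9091),
  (x̄ - mu_0)^T · [...] = (2)·(0.4091) + (-1)·(-1.9091) = 2.7273.

Step 5 — scale by n: T² = 4 · 2.7273 = 10.9091.

T² ≈ 10.9091


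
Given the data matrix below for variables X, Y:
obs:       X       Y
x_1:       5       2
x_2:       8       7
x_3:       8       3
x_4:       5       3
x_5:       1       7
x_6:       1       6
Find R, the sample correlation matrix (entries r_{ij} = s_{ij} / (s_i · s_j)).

Step 1 — column means:
  mean(X) = (5 + 8 + 8 + 5 + 1 + 1) / 6 = 28/6 = 4.6667
  mean(Y) = (2 + 7 + 3 + 3 + 7 + 6) / 6 = 28/6 = 4.6667

Step 2 — sample variances and covariances s[i,j] = (1/(n-1)) · Σ_k (x_{k,i} - mean_i) · (x_{k,j} - mean_j), with n-1 = 5:
  s[X,X] = ((0.3333)·(0.3333) + (3.3333)·(3.3333) + (3.3333)·(3.3333) + (0.3333)·(0.3333) + (-3.6667)·(-3.6667) + (-3.6667)·(-3.6667)) / 5 = 49.3333/5 = 9.8667
  s[X,Y] = ((0.3333)·(-2.6667) + (3.3333)·(2.3333) + (3.3333)·(-1.6667) + (0.3333)·(-1.6667) + (-3.6667)·(2.3333) + (-3.6667)·(1.3333)) / 5 = -12.6667/5 = -2.5333
  s[Y,Y] = ((-2.6667)·(-2.6667) + (2.3333)·(2.3333) + (-1.6667)·(-1.6667) + (-1.6667)·(-1.6667) + (2.3333)·(2.3333) + (1.3333)·(1.3333)) / 5 = 25.3333/5 = 5.0667
  Sample standard deviations s_i = √(s[i,i]):
  s(X) = √(9.8667) = 3.1411
  s(Y) = √(5.0667) = 2.2509

Step 3 — r_{ij} = s_{ij} / (s_i · s_j):
  r[X,X] = 1 (diagonal).
  r[X,Y] = -2.5333 / (3.1411 · 2.2509) = -2.5333 / 7.0704 = -0.3583
  r[Y,Y] = 1 (diagonal).

R is symmetric with unit diagonal. Assembling:

R = [[1, -0.3583],
 [-0.3583, 1]]


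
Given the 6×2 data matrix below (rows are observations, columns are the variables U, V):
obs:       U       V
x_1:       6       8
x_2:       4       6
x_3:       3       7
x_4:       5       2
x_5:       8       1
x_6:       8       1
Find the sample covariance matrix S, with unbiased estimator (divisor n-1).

Step 1 — column means:
  mean(U) = (6 + 4 + 3 + 5 + 8 + 8) / 6 = 34/6 = 5.6667
  mean(V) = (8 + 6 + 7 + 2 + 1 + 1) / 6 = 25/6 = 4.1667

Step 2 — sample covariance S[i,j] = (1/(n-1)) · Σ_k (x_{k,i} - mean_i) · (x_{k,j} - mean_j), with n-1 = 5.
  S[U,U] = ((0.3333)·(0.3333) + (-1.6667)·(-1.6667) + (-2.6667)·(-2.6667) + (-0.6667)·(-0.6667) + (2.3333)·(2.3333) + (2.3333)·(2.3333)) / 5 = 21.3333/5 = 4.2667
  S[U,V] = ((0.3333)·(3.8333) + (-1.6667)·(1.8333) + (-2.6667)·(2.8333) + (-0.6667)·(-2.1667) + (2.3333)·(-3.1667) + (2.3333)·(-3.1667)) / 5 = -22.6667/5 = -4.5333
  S[V,V] = ((3.8333)·(3.8333) + (1.8333)·(1.8333) + (2.8333)·(2.8333) + (-2.1667)·(-2.1667) + (-3.1667)·(-3.1667) + (-3.1667)·(-3.1667)) / 5 = 50.8333/5 = 10.1667

S is symmetric (S[j,i] = S[i,j]). Assembling:

S = [[4.2667, -4.5333],
 [-4.5333, 10.1667]]


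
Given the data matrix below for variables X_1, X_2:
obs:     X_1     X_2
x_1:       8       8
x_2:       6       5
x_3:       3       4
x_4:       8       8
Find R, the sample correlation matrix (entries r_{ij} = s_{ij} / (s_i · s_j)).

Step 1 — column means:
  mean(X_1) = (8 + 6 + 3 + 8) / 4 = 25/4 = 6.25
  mean(X_2) = (8 + 5 + 4 + 8) / 4 = 25/4 = 6.25

Step 2 — sample variances and covariances s[i,j] = (1/(n-1)) · Σ_k (x_{k,i} - mean_i) · (x_{k,j} - mean_j), with n-1 = 3:
  s[X_1,X_1] = ((1.75)·(1.75) + (-0.25)·(-0.25) + (-3.25)·(-3.25) + (1.75)·(1.75)) / 3 = 16.75/3 = 5.5833
  s[X_1,X_2] = ((1.75)·(1.75) + (-0.25)·(-1.25) + (-3.25)·(-2.25) + (1.75)·(1.75)) / 3 = 13.75/3 = 4.5833
  s[X_2,X_2] = ((1.75)·(1.75) + (-1.25)·(-1.25) + (-2.25)·(-2.25) + (1.75)·(1.75)) / 3 = 12.75/3 = 4.25
  Sample standard deviations s_i = √(s[i,i]):
  s(X_1) = √(5.5833) = 2.3629
  s(X_2) = √(4.25) = 2.0616

Step 3 — r_{ij} = s_{ij} / (s_i · s_j):
  r[X_1,X_1] = 1 (diagonal).
  r[X_1,X_2] = 4.5833 / (2.3629 · 2.0616) = 4.5833 / 4.8713 = 0.9409
  r[X_2,X_2] = 1 (diagonal).

R is symmetric with unit diagonal. Assembling:

R = [[1, 0.9409],
 [0.9409, 1]]


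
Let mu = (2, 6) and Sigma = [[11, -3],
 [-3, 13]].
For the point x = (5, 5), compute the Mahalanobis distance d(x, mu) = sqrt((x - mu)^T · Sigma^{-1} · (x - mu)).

Step 1 — centre the observation: (x - mu) = (3, -1).

Step 2 — invert Sigma. det(Sigma) = 11·13 - (-3)² = 134.
  Sigma^{-1} = (1/det) · [[d, -b], [-b, a]] = [[0.097, 0.0224],
 [0.0224, 0.0821]].

Step 3 — form the quadratic (x - mu)^T · Sigma^{-1} · (x - mu):
  Sigma^{-1} · (x - mu) = (0.2687, -0.0149).
  (x - mu)^T · [Sigma^{-1} · (x - mu)] = (3)·(0.2687) + (-1)·(-0.0149) = 0.8209.

Step 4 — take square root: d = √(0.8209) ≈ 0.906.

d(x, mu) = √(0.8209) ≈ 0.906


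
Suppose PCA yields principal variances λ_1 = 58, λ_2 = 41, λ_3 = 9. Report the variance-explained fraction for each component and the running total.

Step 1 — total variance = trace(Sigma) = Σ λ_i = 58 + 41 + 9 = 108.

Step 2 — fraction explained by component i = λ_i / Σ λ:
  PC1: 58/108 = 0.537
  PC2: 41/108 = 0.3796
  PC3: 9/108 = 0.0833

Step 3 — cumulative fraction after k components = (λ_1 + ... + λ_k) / Σ λ:
  k = 1: 58/108 = 0.537
  k = 2: (58 + 41)/108 = 99/108 = 0.9167
  k = 3: (58 + 41 + 9)/108 = 108/108 = 1

Summary (fraction, with percent):

explained: PC1 0.537 (53.7%), PC2 0.3796 (37.96%), PC3 0.0833 (8.33%);  cumulative: 0.537, 0.9167, 1


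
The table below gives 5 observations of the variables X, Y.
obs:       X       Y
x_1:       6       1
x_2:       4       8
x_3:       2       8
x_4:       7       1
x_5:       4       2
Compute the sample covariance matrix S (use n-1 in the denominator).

Step 1 — column means:
  mean(X) = (6 + 4 + 2 + 7 + 4) / 5 = 23/5 = 4.6
  mean(Y) = (1 + 8 + 8 + 1 + 2) / 5 = 20/5 = 4

Step 2 — sample covariance S[i,j] = (1/(n-1)) · Σ_k (x_{k,i} - mean_i) · (x_{k,j} - mean_j), with n-1 = 4.
  S[X,X] = ((1.4)·(1.4) + (-0.6)·(-0.6) + (-2.6)·(-2.6) + (2.4)·(2.4) + (-0.6)·(-0.6)) / 4 = 15.2/4 = 3.8
  S[X,Y] = ((1.4)·(-3) + (-0.6)·(4) + (-2.6)·(4) + (2.4)·(-3) + (-0.6)·(-2)) / 4 = -23/4 = -5.75
  S[Y,Y] = ((-3)·(-3) + (4)·(4) + (4)·(4) + (-3)·(-3) + (-2)·(-2)) / 4 = 54/4 = 13.5

S is symmetric (S[j,i] = S[i,j]). Assembling:

S = [[3.8, -5.75],
 [-5.75, 13.5]]


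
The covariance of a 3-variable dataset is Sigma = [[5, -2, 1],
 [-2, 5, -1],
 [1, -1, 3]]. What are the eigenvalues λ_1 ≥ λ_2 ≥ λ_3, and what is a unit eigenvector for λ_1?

Step 1 — characteristic polynomial p(λ) = det(λI - Sigma) = λ³ - tr·λ² + c_1·λ - det, where tr = trace, c_1 = sum of the principal 2×2 minors, det = det(Sigma):
  tr = 5 + 5 + 3 = 13,
  c_1 = (5·5 - (-2)²) + (5·3 - (1)²) + (5·3 - (-1)²) = 21 + 14 + 14 = 49,
  det = 5·(5·3 - (-1)²) - (-2)·((-2)·3 - (-1)·(1)) + (1)·((-2)·(-1) - 5·(1)) = 5·(14) - (-2)·(-5) + (1)·(-3) = 57.
  So p(λ) = λ³ - 13λ² + 49λ - 57.
Step 2 — look for an integer root (rational root theorem: any rational root is an integer divisor of 57). Testing λ = 3:
  p(3) = 27 - 117 + 147 - 57 = 0  ✓
  Dividing out (λ - 3): p(λ) = (λ - 3)(λ² - 10λ + 19).
Step 3 — remaining eigenvalues from the quadratic λ² - 10λ + 19 = 0:
  Δ = 10² - 4·19 = 100 - 76 = 24,  λ = (10 ± √24)/2 = (10 ± 4.899)/2 ≈ 7.4495 or 2.5505.
  Sorted: λ_1 = 7.4495,  λ_2 = 3,  λ_3 = 2.5505  (check: sum = 13 = tr ✓).

Step 4 — unit eigenvector for λ_1 ≈ 7.4495: v spans the null space of (Sigma - λ_1 I), whose rows are
  r_1 = (-2.4495, -2, 1),  r_2 = (-2, -2.4495, -1),  r_3 = (1, -1, -4.4495).
  v is orthogonal to every row, so take v ∝ r_1 × r_2 = ((-2)·(-1) - (1)·(-2.4495), (1)·(-2) - (-2.4495)·(-1), (-2.4495)·(-2.4495) - (-2)·(-2)) ≈ (4.4495, -4.4495, 2).
  Let u = (4.4495, -4.4495, 2).
  ||u|| = √((4.4495)² + (-4.4495)² + (2)²) = √(43.5959) ≈ 6.6027,  v_1 = u/||u|| ≈ (0.6739, -0.6739, 0.3029) (||v_1|| = 1).

λ_1 = 7.4495,  λ_2 = 3,  λ_3 = 2.5505;  v_1 ≈ (0.6739, -0.6739, 0.3029)


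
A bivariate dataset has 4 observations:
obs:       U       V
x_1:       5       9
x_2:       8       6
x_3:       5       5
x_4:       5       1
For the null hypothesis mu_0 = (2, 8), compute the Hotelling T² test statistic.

Step 1 — sample mean vector:
  mean(U) = (5 + 8 + 5 + 5) / 4 = 23/4 = 5.75
  mean(V) = (9 + 6 + 5 + 1) / 4 = 21/4 = 5.25
  x̄ = (5.75, 5.25),  deviation x̄ - mu_0 = (5.75, 5.25) - (2, 8) = (3.75, -2.75).

Step 2 — sample covariance matrix, S[i,j] = (1/(n-1)) · Σ_k (x_{k,i} - mean_i) · (x_{k,j} - mean_j), divisor n-1 = 3:
  S[U,U] = ((-0.75)·(-0.75) + (2.25)·(2.25) + (-0.75)·(-0.75) + (-0.75)·(-0.75)) / 3 = 6.75/3 = 2.25
  S[U,V] = ((-0.75)·(3.75) + (2.25)·(0.75) + (-0.75)·(-0.25) + (-0.75)·(-4.25)) / 3 = 2.25/3 = 0.75
  S[V,V] = ((3.75)·(3.75) + (0.75)·(0.75) + (-0.25)·(-0.25) + (-4.25)·(-4.25)) / 3 = 32.75/3 = 10.9167
  S = [[2.25, 0.75],
 [0.75, 10.9167]].

Step 3 — invert S. det(S) = 2.25·10.9167 - (0.75)² = 24.
  S^{-1} = (1/det) · [[d, -b], [-b, a]] = [[0.4549, -0.0312],
 [-0.0312, 0.0938]].

Step 4 — quadratic form (x̄ - mu_0)^T · S^{-1} · (x̄ - mu_0):
  S^{-1} · (x̄ - mu_0) = (1.7917, -0.375),
  (x̄ - mu_0)^T · [...] = (3.75)·(1.7917) + (-2.75)·(-0.375) = 7.75.

Step 5 — scale by n: T² = 4 · 7.75 = 31.

T² ≈ 31


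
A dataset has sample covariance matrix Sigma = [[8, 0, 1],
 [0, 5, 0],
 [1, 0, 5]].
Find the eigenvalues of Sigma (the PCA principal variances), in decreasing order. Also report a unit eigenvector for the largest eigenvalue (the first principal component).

Step 1 — characteristic polynomial p(λ) = det(λI - Sigma) = λ³ - tr·λ² + c_1·λ - det, where tr = trace, c_1 = sum of the principal 2×2 minors, det = det(Sigma):
  tr = 8 + 5 + 5 = 18,
  c_1 = (8·5 - (0)²) + (8·5 - (1)²) + (5·5 - (0)²) = 40 + 39 + 25 = 104,
  det = 8·(5·5 - (0)²) - (0)·((0)·5 - (0)·(1)) + (1)·((0)·(0) - 5·(1)) = 8·(25) - (0)·(0) + (1)·(-5) = 195.
  So p(λ) = λ³ - 18λ² + 104λ - 195.
Step 2 — look for an integer root (rational root theorem: any rational root is an integer divisor of 195). Testing λ = 5:
  p(5) = 125 - 450 + 520 - 195 = 0  ✓
  Dividing out (λ - 5): p(λ) = (λ - 5)(λ² - 13λ + 39).
Step 3 — remaining eigenvalues from the quadratic λ² - 13λ + 39 = 0:
  Δ = 13² - 4·39 = 169 - 156 = 13,  λ = (13 ± √13)/2 = (13 ± 3.6056)/2 ≈ 8.3028 or 4.6972.
  Sorted: λ_1 = 8.3028,  λ_2 = 5,  λ_3 = 4.6972  (check: sum = 18 = tr ✓).

Step 4 — unit eigenvector for λ_1 ≈ 8.3028: v spans the null space of (Sigma - λ_1 I), whose rows are
  r_1 = (-0.3028, 0, 1),  r_2 = (0, -3.3028, 0),  r_3 = (1, 0, -3.3028).
  v is orthogonal to every row, so take v ∝ r_1 × r_2 = ((0)·(0) - (1)·(-3.3028), (1)·(0) - (-0.3028)·(0), (-0.3028)·(-3.3028) - (0)·(0)) ≈ (3.3028, 0, 1).
  Let u = (3.3028, 0, 1).
  ||u|| = √((3.3028)² + (0)² + (1)²) = √(11.9083) ≈ 3.4508,  v_1 = u/||u|| ≈ (0.9571, 0, 0.2898) (||v_1|| = 1).

λ_1 = 8.3028,  λ_2 = 5,  λ_3 = 4.6972;  v_1 ≈ (0.9571, 0, 0.2898)


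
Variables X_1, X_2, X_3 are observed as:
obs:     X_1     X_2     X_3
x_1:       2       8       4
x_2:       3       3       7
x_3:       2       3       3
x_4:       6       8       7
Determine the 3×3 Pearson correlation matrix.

Step 1 — column means:
  mean(X_1) = (2 + 3 + 2 + 6) / 4 = 13/4 = 3.25
  mean(X_2) = (8 + 3 + 3 + 8) / 4 = 22/4 = 5.5
  mean(X_3) = (4 + 7 + 3 + 7) / 4 = 21/4 = 5.25

Step 2 — sample variances and covariances s[i,j] = (1/(n-1)) · Σ_k (x_{k,i} - mean_i) · (x_{k,j} - mean_j), with n-1 = 3:
  s[X_1,X_1] = ((-1.25)·(-1.25) + (-0.25)·(-0.25) + (-1.25)·(-1.25) + (2.75)·(2.75)) / 3 = 10.75/3 = 3.5833
  s[X_1,X_2] = ((-1.25)·(2.5) + (-0.25)·(-2.5) + (-1.25)·(-2.5) + (2.75)·(2.5)) / 3 = 7.5/3 = 2.5
  s[X_1,X_3] = ((-1.25)·(-1.25) + (-0.25)·(1.75) + (-1.25)·(-2.25) + (2.75)·(1.75)) / 3 = 8.75/3 = 2.9167
  s[X_2,X_2] = ((2.5)·(2.5) + (-2.5)·(-2.5) + (-2.5)·(-2.5) + (2.5)·(2.5)) / 3 = 25/3 = 8.3333
  s[X_2,X_3] = ((2.5)·(-1.25) + (-2.5)·(1.75) + (-2.5)·(-2.25) + (2.5)·(1.75)) / 3 = 2.5/3 = 0.8333
  s[X_3,X_3] = ((-1.25)·(-1.25) + (1.75)·(1.75) + (-2.25)·(-2.25) + (1.75)·(1.75)) / 3 = 12.75/3 = 4.25
  Sample standard deviations s_i = √(s[i,i]):
  s(X_1) = √(3.5833) = 1.893
  s(X_2) = √(8.3333) = 2.8868
  s(X_3) = √(4.25) = 2.0616

Step 3 — r_{ij} = s_{ij} / (s_i · s_j):
  r[X_1,X_1] = 1 (diagonal).
  r[X_1,X_2] = 2.5 / (1.893 · 2.8868) = 2.5 / 5.4645 = 0.4575
  r[X_1,X_3] = 2.9167 / (1.893 · 2.0616) = 2.9167 / 3.9025 = 0.7474
  r[X_2,X_2] = 1 (diagonal).
  r[X_2,X_3] = 0.8333 / (2.8868 · 2.0616) = 0.8333 / 5.9512 = 0.14
  r[X_3,X_3] = 1 (diagonal).

R is symmetric with unit diagonal. Assembling:

R = [[1, 0.4575, 0.7474],
 [0.4575, 1, 0.14],
 [0.7474, 0.14, 1]]


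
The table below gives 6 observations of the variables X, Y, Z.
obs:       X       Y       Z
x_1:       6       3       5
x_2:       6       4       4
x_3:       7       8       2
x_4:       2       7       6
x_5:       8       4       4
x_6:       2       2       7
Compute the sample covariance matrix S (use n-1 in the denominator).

Step 1 — column means:
  mean(X) = (6 + 6 + 7 + 2 + 8 + 2) / 6 = 31/6 = 5.1667
  mean(Y) = (3 + 4 + 8 + 7 + 4 + 2) / 6 = 28/6 = 4.6667
  mean(Z) = (5 + 4 + 2 + 6 + 4 + 7) / 6 = 28/6 = 4.6667

Step 2 — sample covariance S[i,j] = (1/(n-1)) · Σ_k (x_{k,i} - mean_i) · (x_{k,j} - mean_j), with n-1 = 5.
  S[X,X] = ((0.8333)·(0.8333) + (0.8333)·(0.8333) + (1.8333)·(1.8333) + (-3.1667)·(-3.1667) + (2.8333)·(2.8333) + (-3.1667)·(-3.1667)) / 5 = 32.8333/5 = 6.5667
  S[X,Y] = ((0.8333)·(-1.6667) + (0.8333)·(-0.6667) + (1.8333)·(3.3333) + (-3.1667)·(2.3333) + (2.8333)·(-0.6667) + (-3.1667)·(-2.6667)) / 5 = 3.3333/5 = 0.6667
  S[X,Z] = ((0.8333)·(0.3333) + (0.8333)·(-0.6667) + (1.8333)·(-2.6667) + (-3.1667)·(1.3333) + (2.8333)·(-0.6667) + (-3.1667)·(2.3333)) / 5 = -18.6667/5 = -3.7333
  S[Y,Y] = ((-1.6667)·(-1.6667) + (-0.6667)·(-0.6667) + (3.3333)·(3.3333) + (2.3333)·(2.3333) + (-0.6667)·(-0.6667) + (-2.6667)·(-2.6667)) / 5 = 27.3333/5 = 5.4667
  S[Y,Z] = ((-1.6667)·(0.3333) + (-0.6667)·(-0.6667) + (3.3333)·(-2.6667) + (2.3333)·(1.3333) + (-0.6667)·(-0.6667) + (-2.6667)·(2.3333)) / 5 = -11.6667/5 = -2.3333
  S[Z,Z] = ((0.3333)·(0.3333) + (-0.6667)·(-0.6667) + (-2.6667)·(-2.6667) + (1.3333)·(1.3333) + (-0.6667)·(-0.6667) + (2.3333)·(2.3333)) / 5 = 15.3333/5 = 3.0667

S is symmetric (S[j,i] = S[i,j]). Assembling:

S = [[6.5667, 0.6667, -3.7333],
 [0.6667, 5.4667, -2.3333],
 [-3.7333, -2.3333, 3.0667]]


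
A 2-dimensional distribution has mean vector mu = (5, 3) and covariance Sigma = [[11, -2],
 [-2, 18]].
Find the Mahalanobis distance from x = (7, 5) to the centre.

Step 1 — centre the observation: (x - mu) = (2, 2).

Step 2 — invert Sigma. det(Sigma) = 11·18 - (-2)² = 194.
  Sigma^{-1} = (1/det) · [[d, -b], [-b, a]] = [[0.0928, 0.0103],
 [0.0103, 0.0567]].

Step 3 — form the quadratic (x - mu)^T · Sigma^{-1} · (x - mu):
  Sigma^{-1} · (x - mu) = (0.2062, 0.134).
  (x - mu)^T · [Sigma^{-1} · (x - mu)] = (2)·(0.2062) + (2)·(0.134) = 0.6804.

Step 4 — take square root: d = √(0.6804) ≈ 0.8249.

d(x, mu) = √(0.6804) ≈ 0.8249


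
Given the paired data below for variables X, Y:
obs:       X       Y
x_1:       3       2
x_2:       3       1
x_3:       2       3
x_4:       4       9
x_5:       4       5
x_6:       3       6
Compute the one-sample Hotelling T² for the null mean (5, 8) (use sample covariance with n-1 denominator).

Step 1 — sample mean vector:
  mean(X) = (3 + 3 + 2 + 4 + 4 + 3) / 6 = 19/6 = 3.1667
  mean(Y) = (2 + 1 + 3 + 9 + 5 + 6) / 6 = 26/6 = 4.3333
  x̄ = (3.1667, 4.3333),  deviation x̄ - mu_0 = (3.1667, 4.3333) - (5, 8) = (-1.8333, -3.6667).

Step 2 — sample covariance matrix, S[i,j] = (1/(n-1)) · Σ_k (x_{k,i} - mean_i) · (x_{k,j} - mean_j), divisor n-1 = 5:
  S[X,X] = ((-0.1667)·(-0.1667) + (-0.1667)·(-0.1667) + (-1.1667)·(-1.1667) + (0.8333)·(0.8333) + (0.8333)·(0.8333) + (-0.1667)·(-0.1667)) / 5 = 2.8333/5 = 0.5667
  S[X,Y] = ((-0.1667)·(-2.3333) + (-0.1667)·(-3.3333) + (-1.1667)·(-1.3333) + (0.8333)·(4.6667) + (0.8333)·(0.6667) + (-0.1667)·(1.6667)) / 5 = 6.6667/5 = 1.3333
  S[Y,Y] = ((-2.3333)·(-2.3333) + (-3.3333)·(-3.3333) + (-1.3333)·(-1.3333) + (4.6667)·(4.6667) + (0.6667)·(0.6667) + (1.6667)·(1.6667)) / 5 = 43.3333/5 = 8.6667
  S = [[0.5667, 1.3333],
 [1.3333, 8.6667]].

Step 3 — invert S. det(S) = 0.5667·8.6667 - (1.3333)² = 3.1333.
  S^{-1} = (1/det) · [[d, -b], [-b, a]] = [[2.766, -0.4255],
 [-0.4255, 0.1809]].

Step 4 — quadratic form (x̄ - mu_0)^T · S^{-1} · (x̄ - mu_0):
  S^{-1} · (x̄ - mu_0) = (-3.5106, 0.117),
  (x̄ - mu_0)^T · [...] = (-1.8333)·(-3.5106) + (-3.6667)·(0.117) = 6.0071.

Step 5 — scale by n: T² = 6 · 6.0071 = 36.0426.

T² ≈ 36.0426


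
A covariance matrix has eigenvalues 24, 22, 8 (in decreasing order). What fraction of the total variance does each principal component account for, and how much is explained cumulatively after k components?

Step 1 — total variance = trace(Sigma) = Σ λ_i = 24 + 22 + 8 = 54.

Step 2 — fraction explained by component i = λ_i / Σ λ:
  PC1: 24/54 = 0.4444
  PC2: 22/54 = 0.4074
  PC3: 8/54 = 0.1481

Step 3 — cumulative fraction after k components = (λ_1 + ... + λ_k) / Σ λ:
  k = 1: 24/54 = 0.4444
  k = 2: (24 + 22)/54 = 46/54 = 0.8519
  k = 3: (24 + 22 + 8)/54 = 54/54 = 1

Summary (fraction, with percent):

explained: PC1 0.4444 (44.44%), PC2 0.4074 (40.74%), PC3 0.1481 (14.81%);  cumulative: 0.4444, 0.8519, 1


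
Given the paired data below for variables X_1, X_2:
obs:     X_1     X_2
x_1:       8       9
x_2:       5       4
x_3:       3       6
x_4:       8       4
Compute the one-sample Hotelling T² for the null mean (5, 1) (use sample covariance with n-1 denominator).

Step 1 — sample mean vector:
  mean(X_1) = (8 + 5 + 3 + 8) / 4 = 24/4 = 6
  mean(X_2) = (9 + 4 + 6 + 4) / 4 = 23/4 = 5.75
  x̄ = (6, 5.75),  deviation x̄ - mu_0 = (6, 5.75) - (5, 1) = (1, 4.75).

Step 2 — sample covariance matrix, S[i,j] = (1/(n-1)) · Σ_k (x_{k,i} - mean_i) · (x_{k,j} - mean_j), divisor n-1 = 3:
  S[X_1,X_1] = ((2)·(2) + (-1)·(-1) + (-3)·(-3) + (2)·(2)) / 3 = 18/3 = 6
  S[X_1,X_2] = ((2)·(3.25) + (-1)·(-1.75) + (-3)·(0.25) + (2)·(-1.75)) / 3 = 4/3 = 1.3333
  S[X_2,X_2] = ((3.25)·(3.25) + (-1.75)·(-1.75) + (0.25)·(0.25) + (-1.75)·(-1.75)) / 3 = 16.75/3 = 5.5833
  S = [[6, 1.3333],
 [1.3333, 5.5833]].

Step 3 — invert S. det(S) = 6·5.5833 - (1.3333)² = 31.7222.
  S^{-1} = (1/det) · [[d, -b], [-b, a]] = [[0.176, -0.042],
 [-0.042, 0.1891]].

Step 4 — quadratic form (x̄ - mu_0)^T · S^{-1} · (x̄ - mu_0):
  S^{-1} · (x̄ - mu_0) = (-0.0236, 0.8564),
  (x̄ - mu_0)^T · [...] = (1)·(-0.0236) + (4.75)·(0.8564) = 4.0442.

Step 5 — scale by n: T² = 4 · 4.0442 = 16.1769.

T² ≈ 16.1769


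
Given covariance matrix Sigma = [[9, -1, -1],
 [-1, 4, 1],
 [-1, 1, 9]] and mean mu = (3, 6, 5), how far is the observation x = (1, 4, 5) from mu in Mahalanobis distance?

Step 1 — centre the observation: (x - mu) = (-2, -2, 0).

Step 2 — invert Sigma (cofactor / det for 3×3, or solve directly):
  Sigma^{-1} = [[0.1151, 0.0263, 0.0099],
 [0.0263, 0.2632, -0.0263],
 [0.0099, -0.0263, 0.1151]].

Step 3 — form the quadratic (x - mu)^T · Sigma^{-1} · (x - mu):
  Sigma^{-1} · (x - mu) = (-0.2829, -0.5789, 0.0329).
  (x - mu)^T · [Sigma^{-1} · (x - mu)] = (-2)·(-0.2829) + (-2)·(-0.5789) + (0)·(0.0329) = 1.7237.

Step 4 — take square root: d = √(1.7237) ≈ 1.3129.

d(x, mu) = √(1.7237) ≈ 1.3129


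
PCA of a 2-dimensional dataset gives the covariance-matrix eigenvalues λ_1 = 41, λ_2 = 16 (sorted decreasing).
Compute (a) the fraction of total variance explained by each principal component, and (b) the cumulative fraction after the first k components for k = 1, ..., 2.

Step 1 — total variance = trace(Sigma) = Σ λ_i = 41 + 16 = 57.

Step 2 — fraction explained by component i = λ_i / Σ λ:
  PC1: 41/57 = 0.7193
  PC2: 16/57 = 0.2807

Step 3 — cumulative fraction after k components = (λ_1 + ... + λ_k) / Σ λ:
  k = 1: 41/57 = 0.7193
  k = 2: (41 + 16)/57 = 57/57 = 1

Summary (fraction, with percent):

explained: PC1 0.7193 (71.93%), PC2 0.2807 (28.07%);  cumulative: 0.7193, 1


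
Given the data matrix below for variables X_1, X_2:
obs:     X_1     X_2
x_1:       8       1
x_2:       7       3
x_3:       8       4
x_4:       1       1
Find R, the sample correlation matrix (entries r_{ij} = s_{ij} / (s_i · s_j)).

Step 1 — column means:
  mean(X_1) = (8 + 7 + 8 + 1) / 4 = 24/4 = 6
  mean(X_2) = (1 + 3 + 4 + 1) / 4 = 9/4 = 2.25

Step 2 — sample variances and covariances s[i,j] = (1/(n-1)) · Σ_k (x_{k,i} - mean_i) · (x_{k,j} - mean_j), with n-1 = 3:
  s[X_1,X_1] = ((2)·(2) + (1)·(1) + (2)·(2) + (-5)·(-5)) / 3 = 34/3 = 11.3333
  s[X_1,X_2] = ((2)·(-1.25) + (1)·(0.75) + (2)·(1.75) + (-5)·(-1.25)) / 3 = 8/3 = 2.6667
  s[X_2,X_2] = ((-1.25)·(-1.25) + (0.75)·(0.75) + (1.75)·(1.75) + (-1.25)·(-1.25)) / 3 = 6.75/3 = 2.25
  Sample standard deviations s_i = √(s[i,i]):
  s(X_1) = √(11.3333) = 3.3665
  s(X_2) = √(2.25) = 1.5

Step 3 — r_{ij} = s_{ij} / (s_i · s_j):
  r[X_1,X_1] = 1 (diagonal).
  r[X_1,X_2] = 2.6667 / (3.3665 · 1.5) = 2.6667 / 5.0498 = 0.5281
  r[X_2,X_2] = 1 (diagonal).

R is symmetric with unit diagonal. Assembling:

R = [[1, 0.5281],
 [0.5281, 1]]


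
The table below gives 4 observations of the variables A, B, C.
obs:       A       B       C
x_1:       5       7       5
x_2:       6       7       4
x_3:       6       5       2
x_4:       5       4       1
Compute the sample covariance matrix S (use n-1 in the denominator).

Step 1 — column means:
  mean(A) = (5 + 6 + 6 + 5) / 4 = 22/4 = 5.5
  mean(B) = (7 + 7 + 5 + 4) / 4 = 23/4 = 5.75
  mean(C) = (5 + 4 + 2 + 1) / 4 = 12/4 = 3

Step 2 — sample covariance S[i,j] = (1/(n-1)) · Σ_k (x_{k,i} - mean_i) · (x_{k,j} - mean_j), with n-1 = 3.
  S[A,A] = ((-0.5)·(-0.5) + (0.5)·(0.5) + (0.5)·(0.5) + (-0.5)·(-0.5)) / 3 = 1/3 = 0.3333
  S[A,B] = ((-0.5)·(1.25) + (0.5)·(1.25) + (0.5)·(-0.75) + (-0.5)·(-1.75)) / 3 = 0.5/3 = 0.1667
  S[A,C] = ((-0.5)·(2) + (0.5)·(1) + (0.5)·(-1) + (-0.5)·(-2)) / 3 = 0/3 = 0
  S[B,B] = ((1.25)·(1.25) + (1.25)·(1.25) + (-0.75)·(-0.75) + (-1.75)·(-1.75)) / 3 = 6.75/3 = 2.25
  S[B,C] = ((1.25)·(2) + (1.25)·(1) + (-0.75)·(-1) + (-1.75)·(-2)) / 3 = 8/3 = 2.6667
  S[C,C] = ((2)·(2) + (1)·(1) + (-1)·(-1) + (-2)·(-2)) / 3 = 10/3 = 3.3333

S is symmetric (S[j,i] = S[i,j]). Assembling:

S = [[0.3333, 0.1667, 0],
 [0.1667, 2.25, 2.6667],
 [0, 2.6667, 3.3333]]


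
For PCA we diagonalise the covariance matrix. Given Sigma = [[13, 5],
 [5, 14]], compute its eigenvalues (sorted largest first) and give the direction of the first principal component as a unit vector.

Step 1 — characteristic polynomial of 2×2 Sigma:
  det(Sigma - λI) = λ² - trace · λ + det = 0.
  trace = 13 + 14 = 27, det = 13·14 - (5)² = 157.
Step 2 — discriminant:
  Δ = trace² - 4·det = 729 - 628 = 101.
Step 3 — eigenvalues:
  λ = (trace ± √Δ)/2 = (27 ± 10.0499)/2,
  λ_1 = 18.5249,  λ_2 = 8.4751.

Step 4 — unit eigenvector for λ_1: solve (Sigma - λ_1 I)v = 0. First row:
  (13 - 18.5249)·v_x + (5)·v_y = 0, i.e. (-5.5249)·v_x + (5)·v_y = 0,
  so v ∝ (b, λ_1 - a) = (5, 5.5249) = u.
  ||u|| = √((5)² + (5.5249)²) = √(55.5249) ≈ 7.4515,
  v_1 = u/||u|| ≈ (0.671, 0.7415) (||v_1|| = 1).

λ_1 = 18.5249,  λ_2 = 8.4751;  v_1 ≈ (0.671, 0.7415)


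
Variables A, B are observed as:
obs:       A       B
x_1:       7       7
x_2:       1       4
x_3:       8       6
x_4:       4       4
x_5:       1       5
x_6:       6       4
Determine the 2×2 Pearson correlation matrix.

Step 1 — column means:
  mean(A) = (7 + 1 + 8 + 4 + 1 + 6) / 6 = 27/6 = 4.5
  mean(B) = (7 + 4 + 6 + 4 + 5 + 4) / 6 = 30/6 = 5

Step 2 — sample variances and covariances s[i,j] = (1/(n-1)) · Σ_k (x_{k,i} - mean_i) · (x_{k,j} - mean_j), with n-1 = 5:
  s[A,A] = ((2.5)·(2.5) + (-3.5)·(-3.5) + (3.5)·(3.5) + (-0.5)·(-0.5) + (-3.5)·(-3.5) + (1.5)·(1.5)) / 5 = 45.5/5 = 9.1
  s[A,B] = ((2.5)·(2) + (-3.5)·(-1) + (3.5)·(1) + (-0.5)·(-1) + (-3.5)·(0) + (1.5)·(-1)) / 5 = 11/5 = 2.2
  s[B,B] = ((2)·(2) + (-1)·(-1) + (1)·(1) + (-1)·(-1) + (0)·(0) + (-1)·(-1)) / 5 = 8/5 = 1.6
  Sample standard deviations s_i = √(s[i,i]):
  s(A) = √(9.1) = 3.0166
  s(B) = √(1.6) = 1.2649

Step 3 — r_{ij} = s_{ij} / (s_i · s_j):
  r[A,A] = 1 (diagonal).
  r[A,B] = 2.2 / (3.0166 · 1.2649) = 2.2 / 3.8158 = 0.5766
  r[B,B] = 1 (diagonal).

R is symmetric with unit diagonal. Assembling:

R = [[1, 0.5766],
 [0.5766, 1]]


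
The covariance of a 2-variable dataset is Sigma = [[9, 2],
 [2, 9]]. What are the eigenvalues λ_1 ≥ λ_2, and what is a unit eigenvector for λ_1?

Step 1 — characteristic polynomial of 2×2 Sigma:
  det(Sigma - λI) = λ² - trace · λ + det = 0.
  trace = 9 + 9 = 18, det = 9·9 - (2)² = 77.
Step 2 — discriminant:
  Δ = trace² - 4·det = 324 - 308 = 16.
Step 3 — eigenvalues:
  λ = (trace ± √Δ)/2 = (18 ± 4)/2,
  λ_1 = 11,  λ_2 = 7.

Step 4 — unit eigenvector for λ_1: solve (Sigma - λ_1 I)v = 0. First row:
  (9 - 11)·v_x + (2)·v_y = 0, i.e. (-2)·v_x + (2)·v_y = 0,
  so v ∝ (b, λ_1 - a) = (2, 2) = u.
  ||u|| = √((2)² + (2)²) = √(8) ≈ 2.8284,
  v_1 = u/||u|| ≈ (0.7071, 0.7071) (||v_1|| = 1).

λ_1 = 11,  λ_2 = 7;  v_1 ≈ (0.7071, 0.7071)


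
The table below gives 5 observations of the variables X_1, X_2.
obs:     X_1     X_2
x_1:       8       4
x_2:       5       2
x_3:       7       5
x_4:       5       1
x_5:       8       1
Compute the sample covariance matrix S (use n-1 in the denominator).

Step 1 — column means:
  mean(X_1) = (8 + 5 + 7 + 5 + 8) / 5 = 33/5 = 6.6
  mean(X_2) = (4 + 2 + 5 + 1 + 1) / 5 = 13/5 = 2.6

Step 2 — sample covariance S[i,j] = (1/(n-1)) · Σ_k (x_{k,i} - mean_i) · (x_{k,j} - mean_j), with n-1 = 4.
  S[X_1,X_1] = ((1.4)·(1.4) + (-1.6)·(-1.6) + (0.4)·(0.4) + (-1.6)·(-1.6) + (1.4)·(1.4)) / 4 = 9.2/4 = 2.3
  S[X_1,X_2] = ((1.4)·(1.4) + (-1.6)·(-0.6) + (0.4)·(2.4) + (-1.6)·(-1.6) + (1.4)·(-1.6)) / 4 = 4.2/4 = 1.05
  S[X_2,X_2] = ((1.4)·(1.4) + (-0.6)·(-0.6) + (2.4)·(2.4) + (-1.6)·(-1.6) + (-1.6)·(-1.6)) / 4 = 13.2/4 = 3.3

S is symmetric (S[j,i] = S[i,j]). Assembling:

S = [[2.3, 1.05],
 [1.05, 3.3]]


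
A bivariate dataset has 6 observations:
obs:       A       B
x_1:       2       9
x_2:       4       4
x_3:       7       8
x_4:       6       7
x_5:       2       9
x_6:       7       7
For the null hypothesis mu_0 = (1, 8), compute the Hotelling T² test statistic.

Step 1 — sample mean vector:
  mean(A) = (2 + 4 + 7 + 6 + 2 + 7) / 6 = 28/6 = 4.6667
  mean(B) = (9 + 4 + 8 + 7 + 9 + 7) / 6 = 44/6 = 7.3333
  x̄ = (4.6667, 7.3333),  deviation x̄ - mu_0 = (4.6667, 7.3333) - (1, 8) = (3.6667, -0.6667).

Step 2 — sample covariance matrix, S[i,j] = (1/(n-1)) · Σ_k (x_{k,i} - mean_i) · (x_{k,j} - mean_j), divisor n-1 = 5:
  S[A,A] = ((-2.6667)·(-2.6667) + (-0.6667)·(-0.6667) + (2.3333)·(2.3333) + (1.3333)·(1.3333) + (-2.6667)·(-2.6667) + (2.3333)·(2.3333)) / 5 = 27.3333/5 = 5.4667
  S[A,B] = ((-2.6667)·(1.6667) + (-0.6667)·(-3.3333) + (2.3333)·(0.6667) + (1.3333)·(-0.3333) + (-2.6667)·(1.6667) + (2.3333)·(-0.3333)) / 5 = -6.3333/5 = -1.2667
  S[B,B] = ((1.6667)·(1.6667) + (-3.3333)·(-3.3333) + (0.6667)·(0.6667) + (-0.3333)·(-0.3333) + (1.6667)·(1.6667) + (-0.3333)·(-0.3333)) / 5 = 17.3333/5 = 3.4667
  S = [[5.4667, -1.2667],
 [-1.2667, 3.4667]].

Step 3 — invert S. det(S) = 5.4667·3.4667 - (-1.2667)² = 17.3467.
  S^{-1} = (1/det) · [[d, -b], [-b, a]] = [[0.1998, 0.073],
 [0.073, 0.3151]].

Step 4 — quadratic form (x̄ - mu_0)^T · S^{-1} · (x̄ - mu_0):
  S^{-1} · (x̄ - mu_0) = (0.6841, 0.0576),
  (x̄ - mu_0)^T · [...] = (3.6667)·(0.6841) + (-0.6667)·(0.0576) = 2.4699.

Step 5 — scale by n: T² = 6 · 2.4699 = 14.8194.

T² ≈ 14.8194


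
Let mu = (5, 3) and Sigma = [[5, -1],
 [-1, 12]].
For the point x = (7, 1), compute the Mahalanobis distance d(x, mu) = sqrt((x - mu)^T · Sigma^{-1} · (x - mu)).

Step 1 — centre the observation: (x - mu) = (2, -2).

Step 2 — invert Sigma. det(Sigma) = 5·12 - (-1)² = 59.
  Sigma^{-1} = (1/det) · [[d, -b], [-b, a]] = [[0.2034, 0.0169],
 [0.0169, 0.0847]].

Step 3 — form the quadratic (x - mu)^T · Sigma^{-1} · (x - mu):
  Sigma^{-1} · (x - mu) = (0.3729, -0.1356).
  (x - mu)^T · [Sigma^{-1} · (x - mu)] = (2)·(0.3729) + (-2)·(-0.1356) = 1.0169.

Step 4 — take square root: d = √(1.0169) ≈ 1.0084.

d(x, mu) = √(1.0169) ≈ 1.0084


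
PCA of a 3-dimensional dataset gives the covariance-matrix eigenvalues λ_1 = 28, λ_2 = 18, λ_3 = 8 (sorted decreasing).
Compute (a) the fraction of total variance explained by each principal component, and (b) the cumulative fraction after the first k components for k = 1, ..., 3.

Step 1 — total variance = trace(Sigma) = Σ λ_i = 28 + 18 + 8 = 54.

Step 2 — fraction explained by component i = λ_i / Σ λ:
  PC1: 28/54 = 0.5185
  PC2: 18/54 = 0.3333
  PC3: 8/54 = 0.1481

Step 3 — cumulative fraction after k components = (λ_1 + ... + λ_k) / Σ λ:
  k = 1: 28/54 = 0.5185
  k = 2: (28 + 18)/54 = 46/54 = 0.8519
  k = 3: (28 + 18 + 8)/54 = 54/54 = 1

Summary (fraction, with percent):

explained: PC1 0.5185 (51.85%), PC2 0.3333 (33.33%), PC3 0.1481 (14.81%);  cumulative: 0.5185, 0.8519, 1
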